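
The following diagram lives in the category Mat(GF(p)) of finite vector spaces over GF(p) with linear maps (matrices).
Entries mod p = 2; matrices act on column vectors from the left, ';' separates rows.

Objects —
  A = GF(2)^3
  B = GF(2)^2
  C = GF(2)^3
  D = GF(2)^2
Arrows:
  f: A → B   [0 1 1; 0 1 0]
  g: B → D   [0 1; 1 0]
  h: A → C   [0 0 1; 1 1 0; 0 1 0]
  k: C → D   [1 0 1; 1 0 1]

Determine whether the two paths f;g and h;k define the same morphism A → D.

Path 1 = f;g:
  e0=⟨1,0,0⟩ f→⟨0,0⟩ g→⟨0,0⟩
  e1=⟨0,1,0⟩ f→⟨1,1⟩ g→⟨1,1⟩
  e2=⟨0,0,1⟩ f→⟨1,0⟩ g→⟨0,1⟩
  composite₁ = [0 1 0; 0 1 1]
Path 2 = h;k:
  e0=⟨1,0,0⟩ h→⟨0,1,0⟩ k→⟨0,0⟩
  e1=⟨0,1,0⟩ h→⟨0,1,1⟩ k→⟨1,1⟩
  e2=⟨0,0,1⟩ h→⟨1,0,0⟩ k→⟨1,1⟩
  composite₂ = [0 1 1; 0 1 1]
Equal? differ; not commutative

Answer: DOES NOT COMMUTE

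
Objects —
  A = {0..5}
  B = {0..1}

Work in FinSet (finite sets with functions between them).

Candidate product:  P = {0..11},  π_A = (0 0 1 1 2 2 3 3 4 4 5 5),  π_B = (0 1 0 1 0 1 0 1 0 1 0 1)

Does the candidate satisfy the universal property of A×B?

Answer: VALID PRODUCT

Derivation:
|A|·|B| = 6·2 = 12;  |P| = 12
Check the pairing map k ↦ (π_A(k), π_B(k)):
  0 : (0,0)
  1 : (0,1)
  2 : (1,0)
  3 : (1,1)
  4 : (2,0)
  5 : (2,1)
  6 : (3,0)
  7 : (3,1)
  8 : (4,0)
  9 : (4,1)
  10 : (5,0)
  11 : (5,1)
distinct pairs in image: 12 / 12 needed
  → bijection onto A×B; projections well-typed.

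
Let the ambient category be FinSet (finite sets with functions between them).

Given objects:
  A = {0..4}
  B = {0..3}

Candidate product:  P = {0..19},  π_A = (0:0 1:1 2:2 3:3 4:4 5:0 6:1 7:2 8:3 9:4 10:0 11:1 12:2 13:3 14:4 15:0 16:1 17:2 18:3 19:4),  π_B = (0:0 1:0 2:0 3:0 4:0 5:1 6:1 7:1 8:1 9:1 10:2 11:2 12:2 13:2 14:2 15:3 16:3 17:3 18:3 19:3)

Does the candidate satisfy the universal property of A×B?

|A|·|B| = 5·4 = 20;  |P| = 20
Check the pairing map k ↦ (π_A(k), π_B(k)):
  0 : (0,0)
  1 : (1,0)
  2 : (2,0)
  3 : (3,0)
  4 : (4,0)
  5 : (0,1)
  6 : (1,1)
  7 : (2,1)
  8 : (3,1)
  9 : (4,1)
  10 : (0,2)
  11 : (1,2)
  12 : (2,2)
  13 : (3,2)
  14 : (4,2)
  15 : (0,3)
  16 : (1,3)
  17 : (2,3)
  18 : (3,3)
  19 : (4,3)
distinct pairs in image: 20 / 20 needed
  → bijection onto A×B; projections well-typed.

Answer: VALID PRODUCT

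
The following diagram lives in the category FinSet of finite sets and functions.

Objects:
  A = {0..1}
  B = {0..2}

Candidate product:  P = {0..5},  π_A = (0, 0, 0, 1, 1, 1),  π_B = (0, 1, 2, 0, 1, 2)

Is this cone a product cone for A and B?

Answer: VALID PRODUCT

Derivation:
|A|·|B| = 2·3 = 6;  |P| = 6
Check the pairing map k ↦ (π_A(k), π_B(k)):
  0 ↦ (0,0)
  1 ↦ (0,1)
  2 ↦ (0,2)
  3 ↦ (1,0)
  4 ↦ (1,1)
  5 ↦ (1,2)
distinct pairs in image: 6 / 6 needed
  → bijection onto A×B; projections well-typed.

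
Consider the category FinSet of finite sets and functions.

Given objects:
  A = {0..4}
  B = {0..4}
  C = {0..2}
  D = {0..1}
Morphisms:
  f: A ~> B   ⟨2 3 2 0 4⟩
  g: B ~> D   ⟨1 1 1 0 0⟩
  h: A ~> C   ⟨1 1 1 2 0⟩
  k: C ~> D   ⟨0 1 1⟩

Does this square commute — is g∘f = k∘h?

Answer: DOES NOT COMMUTE

Derivation:
1) trace f;g:
  0 f~>2 g~>1
  1 f~>3 g~>0
  2 f~>2 g~>1
  3 f~>0 g~>1
  4 f~>4 g~>0
  composite₁ = ⟨1 0 1 1 0⟩
2) trace h;k:
  0 h~>1 k~>1
  1 h~>1 k~>1
  2 h~>1 k~>1
  3 h~>2 k~>1
  4 h~>0 k~>0
  composite₂ = ⟨1 1 1 1 0⟩
Equal? differ; not commutative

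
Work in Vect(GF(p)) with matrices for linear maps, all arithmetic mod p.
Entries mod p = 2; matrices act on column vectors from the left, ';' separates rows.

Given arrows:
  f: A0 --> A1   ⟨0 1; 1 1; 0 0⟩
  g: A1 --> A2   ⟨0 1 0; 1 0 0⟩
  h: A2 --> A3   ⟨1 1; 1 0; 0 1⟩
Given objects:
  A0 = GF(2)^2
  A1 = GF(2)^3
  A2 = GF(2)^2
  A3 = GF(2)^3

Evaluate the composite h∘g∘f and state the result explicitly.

Answer: ⟨1 0; 1 1; 0 1⟩

Work:
  e0=[1,0] f-->[0,1,0] g-->[1,0] h-->[1,1,0]
  e1=[0,1] f-->[1,1,0] g-->[1,1] h-->[0,1,1]
composite: ⟨1 0; 1 1; 0 1⟩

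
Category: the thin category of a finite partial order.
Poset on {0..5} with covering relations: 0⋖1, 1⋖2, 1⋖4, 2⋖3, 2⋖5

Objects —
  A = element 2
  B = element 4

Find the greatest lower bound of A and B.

Common predecessors of 2,4: {0,1}
  0 ⊑ 1
  1 ⊑ 1
glb = 1

Answer: A∧B = 1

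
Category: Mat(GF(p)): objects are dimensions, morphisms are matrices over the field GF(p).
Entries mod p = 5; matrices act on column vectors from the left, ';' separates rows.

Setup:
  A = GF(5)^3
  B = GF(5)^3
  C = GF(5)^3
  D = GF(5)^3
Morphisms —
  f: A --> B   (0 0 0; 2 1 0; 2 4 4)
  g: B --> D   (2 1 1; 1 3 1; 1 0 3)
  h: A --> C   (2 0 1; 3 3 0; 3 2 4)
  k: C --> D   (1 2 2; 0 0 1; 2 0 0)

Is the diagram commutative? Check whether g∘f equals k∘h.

1) trace f;g:
  e0=⟨1,0,0⟩ f-->⟨0,2,2⟩ g-->⟨4,3,1⟩
  e1=⟨0,1,0⟩ f-->⟨0,1,4⟩ g-->⟨0,2,2⟩
  e2=⟨0,0,1⟩ f-->⟨0,0,4⟩ g-->⟨4,4,2⟩
  result₁ = (4 0 4; 3 2 4; 1 2 2)
2) trace h;k:
  e0=⟨1,0,0⟩ h-->⟨2,3,3⟩ k-->⟨4,3,4⟩
  e1=⟨0,1,0⟩ h-->⟨0,3,2⟩ k-->⟨0,2,0⟩
  e2=⟨0,0,1⟩ h-->⟨1,0,4⟩ k-->⟨4,4,2⟩
  result₂ = (4 0 4; 3 2 4; 4 0 2)
Equal? differ; not commutative

Answer: DOES NOT COMMUTE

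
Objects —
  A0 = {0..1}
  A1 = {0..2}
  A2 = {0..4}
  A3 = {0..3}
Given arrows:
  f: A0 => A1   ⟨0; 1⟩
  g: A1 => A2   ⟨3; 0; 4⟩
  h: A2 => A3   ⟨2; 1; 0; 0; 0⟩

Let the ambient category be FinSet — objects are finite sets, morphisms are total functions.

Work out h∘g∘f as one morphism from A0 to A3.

  0 f=>0 g=>3 h=>0
  1 f=>1 g=>0 h=>2
composite: ⟨0; 2⟩

Answer: ⟨0; 2⟩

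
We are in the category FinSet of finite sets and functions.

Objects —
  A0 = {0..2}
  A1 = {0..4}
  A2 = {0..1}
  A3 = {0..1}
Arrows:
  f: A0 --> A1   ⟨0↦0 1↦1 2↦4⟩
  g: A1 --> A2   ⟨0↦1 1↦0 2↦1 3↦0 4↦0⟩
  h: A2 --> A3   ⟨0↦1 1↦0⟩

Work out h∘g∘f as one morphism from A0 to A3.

Answer: ⟨0↦0 1↦1 2↦1⟩

Work:
  0 f-->0 g-->1 h-->0
  1 f-->1 g-->0 h-->1
  2 f-->4 g-->0 h-->1
result: ⟨0↦0 1↦1 2↦1⟩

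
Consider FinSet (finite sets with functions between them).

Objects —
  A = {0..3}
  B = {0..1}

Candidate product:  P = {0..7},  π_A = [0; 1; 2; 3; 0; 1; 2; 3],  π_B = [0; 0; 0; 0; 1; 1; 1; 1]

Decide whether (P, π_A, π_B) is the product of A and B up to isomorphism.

|A|·|B| = 4·2 = 8;  |P| = 8
Check the pairing map k ↦ (π_A(k), π_B(k)):
  0 ↦ (0,0)
  1 ↦ (1,0)
  2 ↦ (2,0)
  3 ↦ (3,0)
  4 ↦ (0,1)
  5 ↦ (1,1)
  6 ↦ (2,1)
  7 ↦ (3,1)
distinct pairs in image: 8 / 8 needed
  → bijection onto A×B; projections well-typed.

Answer: VALID PRODUCT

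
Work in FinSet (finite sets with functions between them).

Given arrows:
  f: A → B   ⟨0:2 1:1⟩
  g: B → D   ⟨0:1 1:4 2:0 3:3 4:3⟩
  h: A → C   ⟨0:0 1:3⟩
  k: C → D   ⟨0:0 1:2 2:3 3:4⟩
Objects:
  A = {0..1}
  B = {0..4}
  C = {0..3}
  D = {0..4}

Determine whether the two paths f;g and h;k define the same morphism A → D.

Answer: COMMUTES

Trace:
Path 1 = f;g:
  0 f→2 g→0
  1 f→1 g→4
  result₁ = ⟨0:0 1:4⟩
Path 2 = h;k:
  0 h→0 k→0
  1 h→3 k→4
  result₂ = ⟨0:0 1:4⟩
Equal? same morphism ✓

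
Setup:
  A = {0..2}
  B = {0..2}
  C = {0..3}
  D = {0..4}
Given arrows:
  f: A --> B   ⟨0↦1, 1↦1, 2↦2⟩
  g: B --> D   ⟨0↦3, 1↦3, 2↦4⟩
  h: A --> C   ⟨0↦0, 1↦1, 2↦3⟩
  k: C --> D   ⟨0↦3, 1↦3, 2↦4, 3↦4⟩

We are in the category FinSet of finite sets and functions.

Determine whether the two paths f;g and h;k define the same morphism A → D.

Answer: COMMUTES

Trace:
1) trace f;g:
  0 f-->1 g-->3
  1 f-->1 g-->3
  2 f-->2 g-->4
  result₁ = ⟨0↦3, 1↦3, 2↦4⟩
2) trace h;k:
  0 h-->0 k-->3
  1 h-->1 k-->3
  2 h-->3 k-->4
  result₂ = ⟨0↦3, 1↦3, 2↦4⟩
Equal? YES — commutes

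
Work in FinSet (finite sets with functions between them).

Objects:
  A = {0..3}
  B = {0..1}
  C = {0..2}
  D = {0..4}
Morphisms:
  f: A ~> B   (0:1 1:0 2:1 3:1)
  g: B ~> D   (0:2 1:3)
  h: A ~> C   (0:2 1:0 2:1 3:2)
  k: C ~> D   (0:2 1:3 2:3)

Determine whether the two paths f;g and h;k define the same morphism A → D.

Along f;g (path 1):
  0 f~>1 g~>3
  1 f~>0 g~>2
  2 f~>1 g~>3
  3 f~>1 g~>3
  ⟦path⟧₁ = (0:3 1:2 2:3 3:3)
Along h;k (path 2):
  0 h~>2 k~>3
  1 h~>0 k~>2
  2 h~>1 k~>3
  3 h~>2 k~>3
  ⟦path⟧₂ = (0:3 1:2 2:3 3:3)
Equal? YES — commutes

Answer: COMMUTES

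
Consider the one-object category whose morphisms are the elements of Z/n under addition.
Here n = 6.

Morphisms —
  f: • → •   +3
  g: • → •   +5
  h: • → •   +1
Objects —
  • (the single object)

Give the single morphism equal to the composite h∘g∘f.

  0 +3≡3 +5≡2 +1≡3  (mod 6)
result: +3

Answer: +3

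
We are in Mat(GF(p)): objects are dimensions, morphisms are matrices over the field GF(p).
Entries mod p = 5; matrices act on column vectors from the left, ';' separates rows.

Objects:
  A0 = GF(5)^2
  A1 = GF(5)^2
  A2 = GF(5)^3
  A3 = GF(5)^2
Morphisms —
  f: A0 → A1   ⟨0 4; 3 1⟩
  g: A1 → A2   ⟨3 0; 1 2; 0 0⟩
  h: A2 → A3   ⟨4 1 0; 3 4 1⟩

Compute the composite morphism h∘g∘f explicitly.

Answer: ⟨1 4; 4 0⟩

Work:
  e0=(1,0) f→(0,3) g→(0,1,0) h→(1,4)
  e1=(0,1) f→(4,1) g→(2,1,0) h→(4,0)
⟦path⟧: ⟨1 4; 4 0⟩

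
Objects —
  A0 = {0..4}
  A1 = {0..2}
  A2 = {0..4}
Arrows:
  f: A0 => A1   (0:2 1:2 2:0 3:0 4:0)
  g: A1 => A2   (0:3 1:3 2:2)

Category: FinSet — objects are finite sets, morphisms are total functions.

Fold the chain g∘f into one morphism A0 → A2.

  0 f=>2 g=>2
  1 f=>2 g=>2
  2 f=>0 g=>3
  3 f=>0 g=>3
  4 f=>0 g=>3
composite: (0:2 1:2 2:3 3:3 4:3)

Answer: (0:2 1:2 2:3 3:3 4:3)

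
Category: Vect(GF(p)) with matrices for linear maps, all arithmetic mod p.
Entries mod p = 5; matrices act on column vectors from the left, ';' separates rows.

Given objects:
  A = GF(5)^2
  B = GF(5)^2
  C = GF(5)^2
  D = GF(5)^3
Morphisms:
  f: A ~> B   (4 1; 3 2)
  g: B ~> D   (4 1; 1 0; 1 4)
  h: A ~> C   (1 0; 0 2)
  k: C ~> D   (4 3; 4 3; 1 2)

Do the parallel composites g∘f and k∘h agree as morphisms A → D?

Path 1 = f;g:
  e0=⟨1,0⟩ f~>⟨4,3⟩ g~>⟨4,4,1⟩
  e1=⟨0,1⟩ f~>⟨1,2⟩ g~>⟨1,1,4⟩
  result₁ = (4 1; 4 1; 1 4)
Path 2 = h;k:
  e0=⟨1,0⟩ h~>⟨1,0⟩ k~>⟨4,4,1⟩
  e1=⟨0,1⟩ h~>⟨0,2⟩ k~>⟨1,1,4⟩
  result₂ = (4 1; 4 1; 1 4)
Equal? equal; square commutes

Answer: COMMUTES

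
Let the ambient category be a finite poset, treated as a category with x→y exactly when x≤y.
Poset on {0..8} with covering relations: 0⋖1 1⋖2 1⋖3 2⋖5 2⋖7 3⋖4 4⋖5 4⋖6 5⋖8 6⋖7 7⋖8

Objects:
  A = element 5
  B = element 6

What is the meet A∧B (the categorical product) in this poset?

{x : x<=A ∧ x<=B} = {0,1,3,4}  (A=5, B=6)
  0 <= 4
  1 <= 4
  3 <= 4
  4 <= 4
glb = 4

Answer: A∧B = 4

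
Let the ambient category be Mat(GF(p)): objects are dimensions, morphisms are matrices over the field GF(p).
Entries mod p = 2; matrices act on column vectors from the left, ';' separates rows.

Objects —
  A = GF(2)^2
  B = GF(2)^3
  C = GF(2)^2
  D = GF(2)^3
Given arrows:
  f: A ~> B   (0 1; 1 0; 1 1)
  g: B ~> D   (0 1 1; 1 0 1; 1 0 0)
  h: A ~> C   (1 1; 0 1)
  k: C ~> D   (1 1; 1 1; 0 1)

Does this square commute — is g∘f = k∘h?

Answer: DOES NOT COMMUTE

Work:
Path 1 = f;g:
  e0=(1,0) f~>(0,1,1) g~>(0,1,0)
  e1=(0,1) f~>(1,0,1) g~>(1,0,1)
  composite₁ = (0 1; 1 0; 0 1)
Path 2 = h;k:
  e0=(1,0) h~>(1,0) k~>(1,1,0)
  e1=(0,1) h~>(1,1) k~>(0,0,1)
  composite₂ = (1 0; 1 0; 0 1)
Equal? NO — does not commute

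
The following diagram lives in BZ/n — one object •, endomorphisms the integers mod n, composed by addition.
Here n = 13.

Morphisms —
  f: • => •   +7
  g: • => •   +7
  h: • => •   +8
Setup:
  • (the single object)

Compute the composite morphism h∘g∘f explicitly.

  0 +7≡7 +7≡1 +8≡9  (mod 13)
result: +9

Answer: +9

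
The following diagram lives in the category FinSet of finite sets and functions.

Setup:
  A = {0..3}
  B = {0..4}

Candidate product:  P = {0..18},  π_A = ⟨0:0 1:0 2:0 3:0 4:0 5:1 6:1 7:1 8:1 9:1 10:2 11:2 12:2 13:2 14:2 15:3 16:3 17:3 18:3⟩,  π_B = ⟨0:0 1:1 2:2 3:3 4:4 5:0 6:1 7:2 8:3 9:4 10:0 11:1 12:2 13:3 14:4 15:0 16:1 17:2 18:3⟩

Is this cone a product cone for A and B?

|A|·|B| = 4·5 = 20;  |P| = 19
  → cardinalities differ; no bijection possible.

Answer: NOT A VALID PRODUCT — |P|=19 ≠ |A|·|B|=20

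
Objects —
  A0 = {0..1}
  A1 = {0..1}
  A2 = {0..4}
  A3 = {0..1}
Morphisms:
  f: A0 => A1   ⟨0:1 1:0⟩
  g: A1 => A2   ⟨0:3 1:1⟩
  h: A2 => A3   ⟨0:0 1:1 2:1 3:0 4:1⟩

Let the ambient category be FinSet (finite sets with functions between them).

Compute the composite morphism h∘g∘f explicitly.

  0 f=>1 g=>1 h=>1
  1 f=>0 g=>3 h=>0
result: ⟨0:1 1:0⟩

Answer: ⟨0:1 1:0⟩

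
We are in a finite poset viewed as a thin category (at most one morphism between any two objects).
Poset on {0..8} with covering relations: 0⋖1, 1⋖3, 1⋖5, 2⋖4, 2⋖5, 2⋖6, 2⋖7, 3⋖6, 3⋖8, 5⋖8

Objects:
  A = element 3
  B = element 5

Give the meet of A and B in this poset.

Lower bounds of A=3 and B=5: {0,1}
  0 ≤ 1
  1 ≤ 1
glb = 1

Answer: A∧B = 1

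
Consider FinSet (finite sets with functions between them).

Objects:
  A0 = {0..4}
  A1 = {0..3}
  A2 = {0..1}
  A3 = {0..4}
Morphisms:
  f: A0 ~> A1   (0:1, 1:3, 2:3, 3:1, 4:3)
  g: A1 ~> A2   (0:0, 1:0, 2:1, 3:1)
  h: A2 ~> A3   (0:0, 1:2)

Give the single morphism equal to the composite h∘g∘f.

  0 f~>1 g~>0 h~>0
  1 f~>3 g~>1 h~>2
  2 f~>3 g~>1 h~>2
  3 f~>1 g~>0 h~>0
  4 f~>3 g~>1 h~>2
composite: (0:0, 1:2, 2:2, 3:0, 4:2)

Answer: (0:0, 1:2, 2:2, 3:0, 4:2)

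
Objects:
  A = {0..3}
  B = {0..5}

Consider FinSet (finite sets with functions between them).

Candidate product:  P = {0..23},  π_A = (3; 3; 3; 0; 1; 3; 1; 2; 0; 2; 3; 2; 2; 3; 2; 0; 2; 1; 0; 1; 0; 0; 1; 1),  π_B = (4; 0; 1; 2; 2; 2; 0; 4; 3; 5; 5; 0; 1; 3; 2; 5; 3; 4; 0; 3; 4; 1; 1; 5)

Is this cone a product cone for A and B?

|A|·|B| = 4·6 = 24;  |P| = 24
Check the pairing map k ↦ (π_A(k), π_B(k)):
  0 -> (3,4)
  1 -> (3,0)
  2 -> (3,1)
  3 -> (0,2)
  4 -> (1,2)
  5 -> (3,2)
  6 -> (1,0)
  7 -> (2,4)
  8 -> (0,3)
  9 -> (2,5)
  10 -> (3,5)
  11 -> (2,0)
  12 -> (2,1)
  13 -> (3,3)
  14 -> (2,2)
  15 -> (0,5)
  16 -> (2,3)
  17 -> (1,4)
  18 -> (0,0)
  19 -> (1,3)
  20 -> (0,4)
  21 -> (0,1)
  22 -> (1,1)
  23 -> (1,5)
distinct pairs in image: 24 / 24 needed
  → bijection onto A×B; projections well-typed.

Answer: VALID PRODUCT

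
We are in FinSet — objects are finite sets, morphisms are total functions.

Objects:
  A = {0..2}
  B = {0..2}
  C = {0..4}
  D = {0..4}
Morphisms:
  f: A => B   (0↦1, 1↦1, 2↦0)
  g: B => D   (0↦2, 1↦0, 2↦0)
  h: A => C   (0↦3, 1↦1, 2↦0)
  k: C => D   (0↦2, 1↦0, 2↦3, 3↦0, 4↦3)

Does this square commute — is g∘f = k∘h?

Answer: COMMUTES

Derivation:
Along f;g (path 1):
  0 f=>1 g=>0
  1 f=>1 g=>0
  2 f=>0 g=>2
  result₁ = (0↦0, 1↦0, 2↦2)
Along h;k (path 2):
  0 h=>3 k=>0
  1 h=>1 k=>0
  2 h=>0 k=>2
  result₂ = (0↦0, 1↦0, 2↦2)
Equal? equal; square commutes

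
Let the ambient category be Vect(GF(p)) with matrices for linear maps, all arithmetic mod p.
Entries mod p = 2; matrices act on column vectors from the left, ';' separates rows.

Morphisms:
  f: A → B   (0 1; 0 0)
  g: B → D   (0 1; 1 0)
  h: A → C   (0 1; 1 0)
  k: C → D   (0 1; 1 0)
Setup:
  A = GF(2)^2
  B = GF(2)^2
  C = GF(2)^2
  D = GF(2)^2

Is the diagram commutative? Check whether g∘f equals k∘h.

Path 1 = f;g:
  e0=[1,0] f→[0,0] g→[0,0]
  e1=[0,1] f→[1,0] g→[0,1]
  ⟦path⟧₁ = (0 0; 0 1)
Path 2 = h;k:
  e0=[1,0] h→[0,1] k→[1,0]
  e1=[0,1] h→[1,0] k→[0,1]
  ⟦path⟧₂ = (1 0; 0 1)
Equal? distinct morphisms ✗

Answer: DOES NOT COMMUTE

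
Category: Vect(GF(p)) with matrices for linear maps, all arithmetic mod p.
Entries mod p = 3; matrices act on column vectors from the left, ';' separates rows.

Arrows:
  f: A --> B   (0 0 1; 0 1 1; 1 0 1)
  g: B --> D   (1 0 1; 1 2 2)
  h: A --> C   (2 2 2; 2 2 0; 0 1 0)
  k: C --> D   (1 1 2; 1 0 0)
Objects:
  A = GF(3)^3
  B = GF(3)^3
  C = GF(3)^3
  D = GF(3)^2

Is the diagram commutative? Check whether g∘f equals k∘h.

Path 1 = f;g:
  e0=(1,0,0) f-->(0,0,1) g-->(1,2)
  e1=(0,1,0) f-->(0,1,0) g-->(0,2)
  e2=(0,0,1) f-->(1,1,1) g-->(2,2)
  result₁ = (1 0 2; 2 2 2)
Path 2 = h;k:
  e0=(1,0,0) h-->(2,2,0) k-->(1,2)
  e1=(0,1,0) h-->(2,2,1) k-->(0,2)
  e2=(0,0,1) h-->(2,0,0) k-->(2,2)
  result₂ = (1 0 2; 2 2 2)
Equal? YES — commutes

Answer: COMMUTES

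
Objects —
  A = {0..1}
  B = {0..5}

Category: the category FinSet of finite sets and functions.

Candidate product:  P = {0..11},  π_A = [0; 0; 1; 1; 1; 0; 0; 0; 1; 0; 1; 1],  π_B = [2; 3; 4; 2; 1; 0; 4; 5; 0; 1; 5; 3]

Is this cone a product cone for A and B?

|A|·|B| = 2·6 = 12;  |P| = 12
Check the pairing map k ↦ (π_A(k), π_B(k)):
  0 ↦ (0,2)
  1 ↦ (0,3)
  2 ↦ (1,4)
  3 ↦ (1,2)
  4 ↦ (1,1)
  5 ↦ (0,0)
  6 ↦ (0,4)
  7 ↦ (0,5)
  8 ↦ (1,0)
  9 ↦ (0,1)
  10 ↦ (1,5)
  11 ↦ (1,3)
distinct pairs in image: 12 / 12 needed
  → bijection onto A×B; projections well-typed.

Answer: VALID PRODUCT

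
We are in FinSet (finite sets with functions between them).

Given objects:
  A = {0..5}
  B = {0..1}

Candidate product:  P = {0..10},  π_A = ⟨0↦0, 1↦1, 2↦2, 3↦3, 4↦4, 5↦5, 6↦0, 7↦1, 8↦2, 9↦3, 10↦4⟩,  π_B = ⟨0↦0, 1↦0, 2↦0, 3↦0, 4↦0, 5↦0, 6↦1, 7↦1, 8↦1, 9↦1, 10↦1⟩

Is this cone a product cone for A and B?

Answer: NOT A VALID PRODUCT — |P|=11 ≠ |A|·|B|=12

Work:
|A|·|B| = 6·2 = 12;  |P| = 11
  → cardinalities differ; no bijection possible.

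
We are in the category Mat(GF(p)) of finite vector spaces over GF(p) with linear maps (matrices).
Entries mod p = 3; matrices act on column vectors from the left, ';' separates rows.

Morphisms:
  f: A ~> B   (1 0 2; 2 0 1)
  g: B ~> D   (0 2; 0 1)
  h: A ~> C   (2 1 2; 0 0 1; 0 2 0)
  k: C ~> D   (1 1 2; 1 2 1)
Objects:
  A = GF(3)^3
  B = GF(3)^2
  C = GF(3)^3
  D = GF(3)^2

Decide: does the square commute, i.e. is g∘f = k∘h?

Along f;g (path 1):
  e0=⟨1,0,0⟩ f~>⟨1,2⟩ g~>⟨1,2⟩
  e1=⟨0,1,0⟩ f~>⟨0,0⟩ g~>⟨0,0⟩
  e2=⟨0,0,1⟩ f~>⟨2,1⟩ g~>⟨2,1⟩
  composite₁ = (1 0 2; 2 0 1)
Along h;k (path 2):
  e0=⟨1,0,0⟩ h~>⟨2,0,0⟩ k~>⟨2,2⟩
  e1=⟨0,1,0⟩ h~>⟨1,0,2⟩ k~>⟨2,0⟩
  e2=⟨0,0,1⟩ h~>⟨2,1,0⟩ k~>⟨0,1⟩
  composite₂ = (2 2 0; 2 0 1)
Equal? NO — does not commute

Answer: DOES NOT COMMUTE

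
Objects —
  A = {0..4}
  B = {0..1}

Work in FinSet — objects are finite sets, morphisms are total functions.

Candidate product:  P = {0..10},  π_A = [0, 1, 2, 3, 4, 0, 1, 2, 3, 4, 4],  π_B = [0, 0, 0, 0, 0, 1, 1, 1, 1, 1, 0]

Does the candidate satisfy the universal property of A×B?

|A|·|B| = 5·2 = 10;  |P| = 11
  → cardinalities differ; no bijection possible.

Answer: NOT A VALID PRODUCT — |P|=11 ≠ |A|·|B|=10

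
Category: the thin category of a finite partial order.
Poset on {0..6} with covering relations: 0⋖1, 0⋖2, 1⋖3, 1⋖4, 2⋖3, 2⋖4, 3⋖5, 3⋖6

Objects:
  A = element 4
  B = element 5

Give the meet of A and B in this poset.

Common predecessors of 4,5: {0,1,2}
  maximal lower bounds 1 and 2 are incomparable: neither 1≤2 nor 2≤1
→ no greatest lower bound exists

Answer: NO MEET EXISTS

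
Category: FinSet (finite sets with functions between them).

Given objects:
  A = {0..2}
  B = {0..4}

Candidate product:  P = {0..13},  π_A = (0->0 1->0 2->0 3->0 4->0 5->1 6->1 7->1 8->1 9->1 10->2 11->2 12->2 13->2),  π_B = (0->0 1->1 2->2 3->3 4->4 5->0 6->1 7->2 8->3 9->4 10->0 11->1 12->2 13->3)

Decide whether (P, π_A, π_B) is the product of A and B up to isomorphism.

Answer: NOT A VALID PRODUCT — |P|=14 ≠ |A|·|B|=15

Derivation:
|A|·|B| = 3·5 = 15;  |P| = 14
  → cardinalities differ; no bijection possible.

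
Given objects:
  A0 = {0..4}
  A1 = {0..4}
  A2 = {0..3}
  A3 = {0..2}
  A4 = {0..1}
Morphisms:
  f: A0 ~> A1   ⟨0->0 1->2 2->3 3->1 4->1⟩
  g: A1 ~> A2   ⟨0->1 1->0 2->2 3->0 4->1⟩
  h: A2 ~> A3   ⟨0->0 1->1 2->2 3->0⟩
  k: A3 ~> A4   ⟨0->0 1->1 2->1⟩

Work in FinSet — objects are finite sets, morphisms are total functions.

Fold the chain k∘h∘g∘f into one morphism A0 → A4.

Answer: ⟨0->1 1->1 2->0 3->0 4->0⟩

Trace:
  0 f~>0 g~>1 h~>1 k~>1
  1 f~>2 g~>2 h~>2 k~>1
  2 f~>3 g~>0 h~>0 k~>0
  3 f~>1 g~>0 h~>0 k~>0
  4 f~>1 g~>0 h~>0 k~>0
result: ⟨0->1 1->1 2->0 3->0 4->0⟩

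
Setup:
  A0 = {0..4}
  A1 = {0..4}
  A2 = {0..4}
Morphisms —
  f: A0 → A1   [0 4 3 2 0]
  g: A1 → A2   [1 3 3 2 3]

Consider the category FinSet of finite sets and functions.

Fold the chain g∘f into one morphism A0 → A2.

  0 f→0 g→1
  1 f→4 g→3
  2 f→3 g→2
  3 f→2 g→3
  4 f→0 g→1
⟦path⟧: [1 3 2 3 1]

Answer: [1 3 2 3 1]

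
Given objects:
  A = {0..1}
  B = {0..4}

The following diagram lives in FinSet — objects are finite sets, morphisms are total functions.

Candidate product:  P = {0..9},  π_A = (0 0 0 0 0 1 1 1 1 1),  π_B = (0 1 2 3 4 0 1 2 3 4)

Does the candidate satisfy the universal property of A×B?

Answer: VALID PRODUCT

Derivation:
|A|·|B| = 2·5 = 10;  |P| = 10
Check the pairing map k ↦ (π_A(k), π_B(k)):
  0 : (0,0)
  1 : (0,1)
  2 : (0,2)
  3 : (0,3)
  4 : (0,4)
  5 : (1,0)
  6 : (1,1)
  7 : (1,2)
  8 : (1,3)
  9 : (1,4)
distinct pairs in image: 10 / 10 needed
  → bijection onto A×B; projections well-typed.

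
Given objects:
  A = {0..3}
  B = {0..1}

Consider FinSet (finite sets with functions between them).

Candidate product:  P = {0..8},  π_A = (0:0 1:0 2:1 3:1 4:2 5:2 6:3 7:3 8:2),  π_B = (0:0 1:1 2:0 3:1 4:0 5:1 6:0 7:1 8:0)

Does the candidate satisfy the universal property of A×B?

|A|·|B| = 4·2 = 8;  |P| = 9
  → cardinalities differ; no bijection possible.

Answer: NOT A VALID PRODUCT — |P|=9 ≠ |A|·|B|=8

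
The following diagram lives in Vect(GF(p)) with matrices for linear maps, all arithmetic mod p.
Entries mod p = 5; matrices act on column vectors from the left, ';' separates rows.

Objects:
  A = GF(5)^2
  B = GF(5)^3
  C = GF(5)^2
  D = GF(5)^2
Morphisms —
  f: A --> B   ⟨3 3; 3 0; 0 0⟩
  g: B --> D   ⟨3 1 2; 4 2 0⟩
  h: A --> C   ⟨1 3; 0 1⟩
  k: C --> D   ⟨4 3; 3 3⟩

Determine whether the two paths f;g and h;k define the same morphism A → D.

Answer: DOES NOT COMMUTE

Work:
Path 1 = f;g:
  e0=⟨1,0⟩ f-->⟨3,3,0⟩ g-->⟨2,3⟩
  e1=⟨0,1⟩ f-->⟨3,0,0⟩ g-->⟨4,2⟩
  composite₁ = ⟨2 4; 3 2⟩
Path 2 = h;k:
  e0=⟨1,0⟩ h-->⟨1,0⟩ k-->⟨4,3⟩
  e1=⟨0,1⟩ h-->⟨3,1⟩ k-->⟨0,2⟩
  composite₂ = ⟨4 0; 3 2⟩
Equal? differ; not commutative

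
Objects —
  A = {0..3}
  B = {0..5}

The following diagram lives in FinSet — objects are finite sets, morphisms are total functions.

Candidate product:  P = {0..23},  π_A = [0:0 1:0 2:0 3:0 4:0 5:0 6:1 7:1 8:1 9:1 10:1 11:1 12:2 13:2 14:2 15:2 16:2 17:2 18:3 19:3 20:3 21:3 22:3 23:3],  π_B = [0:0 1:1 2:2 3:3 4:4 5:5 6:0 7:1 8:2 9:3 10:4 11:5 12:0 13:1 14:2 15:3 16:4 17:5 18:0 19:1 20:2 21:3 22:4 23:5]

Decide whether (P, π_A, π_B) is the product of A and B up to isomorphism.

Answer: VALID PRODUCT

Work:
|A|·|B| = 4·6 = 24;  |P| = 24
Check the pairing map k ↦ (π_A(k), π_B(k)):
  0 : (0,0)
  1 : (0,1)
  2 : (0,2)
  3 : (0,3)
  4 : (0,4)
  5 : (0,5)
  6 : (1,0)
  7 : (1,1)
  8 : (1,2)
  9 : (1,3)
  10 : (1,4)
  11 : (1,5)
  12 : (2,0)
  13 : (2,1)
  14 : (2,2)
  15 : (2,3)
  16 : (2,4)
  17 : (2,5)
  18 : (3,0)
  19 : (3,1)
  20 : (3,2)
  21 : (3,3)
  22 : (3,4)
  23 : (3,5)
distinct pairs in image: 24 / 24 needed
  → bijection onto A×B; projections well-typed.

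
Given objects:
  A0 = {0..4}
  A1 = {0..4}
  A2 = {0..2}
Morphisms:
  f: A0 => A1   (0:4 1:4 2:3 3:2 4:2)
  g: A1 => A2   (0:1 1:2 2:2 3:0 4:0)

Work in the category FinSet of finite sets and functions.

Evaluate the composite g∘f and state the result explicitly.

Answer: (0:0 1:0 2:0 3:2 4:2)

Work:
  0 f=>4 g=>0
  1 f=>4 g=>0
  2 f=>3 g=>0
  3 f=>2 g=>2
  4 f=>2 g=>2
⟦path⟧: (0:0 1:0 2:0 3:2 4:2)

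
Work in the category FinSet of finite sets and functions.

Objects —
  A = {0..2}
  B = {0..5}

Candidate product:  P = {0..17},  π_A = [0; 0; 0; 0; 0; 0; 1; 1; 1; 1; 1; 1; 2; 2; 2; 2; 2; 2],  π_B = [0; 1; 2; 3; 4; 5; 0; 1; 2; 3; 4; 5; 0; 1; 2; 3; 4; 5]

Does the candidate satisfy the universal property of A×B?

Answer: VALID PRODUCT

Work:
|A|·|B| = 3·6 = 18;  |P| = 18
Check the pairing map k ↦ (π_A(k), π_B(k)):
  0 : (0,0)
  1 : (0,1)
  2 : (0,2)
  3 : (0,3)
  4 : (0,4)
  5 : (0,5)
  6 : (1,0)
  7 : (1,1)
  8 : (1,2)
  9 : (1,3)
  10 : (1,4)
  11 : (1,5)
  12 : (2,0)
  13 : (2,1)
  14 : (2,2)
  15 : (2,3)
  16 : (2,4)
  17 : (2,5)
distinct pairs in image: 18 / 18 needed
  → bijection onto A×B; projections well-typed.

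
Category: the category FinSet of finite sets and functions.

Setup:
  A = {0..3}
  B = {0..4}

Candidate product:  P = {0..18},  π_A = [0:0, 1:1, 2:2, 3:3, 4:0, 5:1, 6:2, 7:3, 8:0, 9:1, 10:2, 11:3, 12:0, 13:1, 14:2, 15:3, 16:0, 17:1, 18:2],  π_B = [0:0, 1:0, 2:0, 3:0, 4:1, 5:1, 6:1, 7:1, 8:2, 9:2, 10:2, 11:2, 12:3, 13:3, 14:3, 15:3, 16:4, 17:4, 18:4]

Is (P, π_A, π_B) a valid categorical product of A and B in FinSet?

|A|·|B| = 4·5 = 20;  |P| = 19
  → cardinalities differ; no bijection possible.

Answer: NOT A VALID PRODUCT — |P|=19 ≠ |A|·|B|=20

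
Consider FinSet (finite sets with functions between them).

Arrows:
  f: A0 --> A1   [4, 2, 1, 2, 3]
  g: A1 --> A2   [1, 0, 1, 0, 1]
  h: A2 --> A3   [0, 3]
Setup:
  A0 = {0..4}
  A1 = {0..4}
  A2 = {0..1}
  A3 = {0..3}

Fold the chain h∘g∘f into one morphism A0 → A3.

Answer: [3, 3, 0, 3, 0]

Work:
  0 f-->4 g-->1 h-->3
  1 f-->2 g-->1 h-->3
  2 f-->1 g-->0 h-->0
  3 f-->2 g-->1 h-->3
  4 f-->3 g-->0 h-->0
result: [3, 3, 0, 3, 0]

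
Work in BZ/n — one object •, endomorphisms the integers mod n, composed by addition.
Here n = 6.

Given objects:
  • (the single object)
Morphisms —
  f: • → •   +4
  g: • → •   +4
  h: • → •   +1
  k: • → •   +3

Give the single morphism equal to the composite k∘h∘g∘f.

  0 +4≡4 +4≡2 +1≡3 +3≡0  (mod 6)
composite: +0

Answer: +0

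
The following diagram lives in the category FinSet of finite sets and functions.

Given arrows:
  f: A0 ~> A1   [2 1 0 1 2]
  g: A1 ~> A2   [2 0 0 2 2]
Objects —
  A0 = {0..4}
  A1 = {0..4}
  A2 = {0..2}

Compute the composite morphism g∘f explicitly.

Answer: [0 0 2 0 0]

Derivation:
  0 f~>2 g~>0
  1 f~>1 g~>0
  2 f~>0 g~>2
  3 f~>1 g~>0
  4 f~>2 g~>0
composite: [0 0 2 0 0]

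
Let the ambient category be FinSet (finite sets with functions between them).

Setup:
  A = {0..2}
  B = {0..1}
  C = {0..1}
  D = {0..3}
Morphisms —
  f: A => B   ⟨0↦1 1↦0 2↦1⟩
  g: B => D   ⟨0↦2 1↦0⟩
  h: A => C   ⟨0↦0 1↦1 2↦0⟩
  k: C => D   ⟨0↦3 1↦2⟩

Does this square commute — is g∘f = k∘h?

Path 1 = f;g:
  0 f=>1 g=>0
  1 f=>0 g=>2
  2 f=>1 g=>0
  ⟦path⟧₁ = ⟨0↦0 1↦2 2↦0⟩
Path 2 = h;k:
  0 h=>0 k=>3
  1 h=>1 k=>2
  2 h=>0 k=>3
  ⟦path⟧₂ = ⟨0↦3 1↦2 2↦3⟩
Equal? distinct morphisms ✗

Answer: DOES NOT COMMUTE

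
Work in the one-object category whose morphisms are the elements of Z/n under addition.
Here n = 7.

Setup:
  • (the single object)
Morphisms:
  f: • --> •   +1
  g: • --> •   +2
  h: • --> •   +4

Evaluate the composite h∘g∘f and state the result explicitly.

Answer: +0

Trace:
  0 +1≡1 +2≡3 +4≡0  (mod 7)
⟦path⟧: +0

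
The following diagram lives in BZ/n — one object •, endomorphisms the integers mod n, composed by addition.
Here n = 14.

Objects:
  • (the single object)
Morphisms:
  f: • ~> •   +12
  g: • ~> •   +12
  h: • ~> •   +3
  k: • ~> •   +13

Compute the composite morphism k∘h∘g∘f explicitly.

  0 +12≡12 +12≡10 +3≡13 +13≡12  (mod 14)
result: +12

Answer: +12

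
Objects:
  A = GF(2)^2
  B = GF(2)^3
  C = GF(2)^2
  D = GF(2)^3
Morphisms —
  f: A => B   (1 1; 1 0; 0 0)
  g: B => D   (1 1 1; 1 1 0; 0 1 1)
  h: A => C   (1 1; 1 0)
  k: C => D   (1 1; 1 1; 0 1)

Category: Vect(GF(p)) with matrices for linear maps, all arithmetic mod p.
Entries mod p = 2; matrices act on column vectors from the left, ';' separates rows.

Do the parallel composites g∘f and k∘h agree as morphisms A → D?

Answer: COMMUTES

Work:
Along f;g (path 1):
  e0=(1,0) f=>(1,1,0) g=>(0,0,1)
  e1=(0,1) f=>(1,0,0) g=>(1,1,0)
  result₁ = (0 1; 0 1; 1 0)
Along h;k (path 2):
  e0=(1,0) h=>(1,1) k=>(0,0,1)
  e1=(0,1) h=>(1,0) k=>(1,1,0)
  result₂ = (0 1; 0 1; 1 0)
Equal? same morphism ✓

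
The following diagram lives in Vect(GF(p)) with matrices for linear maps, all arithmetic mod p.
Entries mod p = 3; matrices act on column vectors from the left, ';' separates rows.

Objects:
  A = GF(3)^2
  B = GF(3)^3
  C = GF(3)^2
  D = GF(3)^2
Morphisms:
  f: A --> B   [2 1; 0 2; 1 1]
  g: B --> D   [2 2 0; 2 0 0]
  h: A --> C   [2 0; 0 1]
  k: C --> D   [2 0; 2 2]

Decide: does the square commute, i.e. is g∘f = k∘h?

Along f;g (path 1):
  e0=(1,0) f-->(2,0,1) g-->(1,1)
  e1=(0,1) f-->(1,2,1) g-->(0,2)
  result₁ = [1 0; 1 2]
Along h;k (path 2):
  e0=(1,0) h-->(2,0) k-->(1,1)
  e1=(0,1) h-->(0,1) k-->(0,2)
  result₂ = [1 0; 1 2]
Equal? YES — commutes

Answer: COMMUTES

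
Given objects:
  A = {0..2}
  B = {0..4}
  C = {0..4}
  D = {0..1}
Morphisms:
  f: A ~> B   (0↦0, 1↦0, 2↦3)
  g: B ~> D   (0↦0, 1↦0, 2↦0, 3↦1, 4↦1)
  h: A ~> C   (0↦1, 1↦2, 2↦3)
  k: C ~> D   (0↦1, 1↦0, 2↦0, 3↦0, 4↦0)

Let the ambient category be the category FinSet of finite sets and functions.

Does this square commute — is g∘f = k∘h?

Path 1 = f;g:
  0 f~>0 g~>0
  1 f~>0 g~>0
  2 f~>3 g~>1
  result₁ = (0↦0, 1↦0, 2↦1)
Path 2 = h;k:
  0 h~>1 k~>0
  1 h~>2 k~>0
  2 h~>3 k~>0
  result₂ = (0↦0, 1↦0, 2↦0)
Equal? NO — does not commute

Answer: DOES NOT COMMUTE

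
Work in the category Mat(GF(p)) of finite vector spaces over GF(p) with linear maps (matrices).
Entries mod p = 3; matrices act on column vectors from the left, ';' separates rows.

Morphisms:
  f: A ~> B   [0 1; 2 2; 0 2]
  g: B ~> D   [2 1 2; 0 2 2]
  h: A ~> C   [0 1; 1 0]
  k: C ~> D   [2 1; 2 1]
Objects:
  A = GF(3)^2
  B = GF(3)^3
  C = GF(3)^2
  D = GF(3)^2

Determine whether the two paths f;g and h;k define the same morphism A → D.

1) trace f;g:
  e0=⟨1,0⟩ f~>⟨0,2,0⟩ g~>⟨2,1⟩
  e1=⟨0,1⟩ f~>⟨1,2,2⟩ g~>⟨2,2⟩
  ⟦path⟧₁ = [2 2; 1 2]
2) trace h;k:
  e0=⟨1,0⟩ h~>⟨0,1⟩ k~>⟨1,1⟩
  e1=⟨0,1⟩ h~>⟨1,0⟩ k~>⟨2,2⟩
  ⟦path⟧₂ = [1 2; 1 2]
Equal? distinct morphisms ✗

Answer: DOES NOT COMMUTE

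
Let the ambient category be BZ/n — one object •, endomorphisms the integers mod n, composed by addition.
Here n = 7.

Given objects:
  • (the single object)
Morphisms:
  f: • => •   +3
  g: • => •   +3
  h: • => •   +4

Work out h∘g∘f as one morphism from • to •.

Answer: +3

Trace:
  0 +3≡3 +3≡6 +4≡3  (mod 7)
composite: +3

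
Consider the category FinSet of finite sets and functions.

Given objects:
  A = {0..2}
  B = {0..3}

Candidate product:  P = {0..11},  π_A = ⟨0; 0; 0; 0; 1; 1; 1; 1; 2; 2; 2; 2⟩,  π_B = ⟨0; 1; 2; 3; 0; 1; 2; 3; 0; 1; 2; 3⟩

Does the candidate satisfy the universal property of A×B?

|A|·|B| = 3·4 = 12;  |P| = 12
Check the pairing map k ↦ (π_A(k), π_B(k)):
  0 -> (0,0)
  1 -> (0,1)
  2 -> (0,2)
  3 -> (0,3)
  4 -> (1,0)
  5 -> (1,1)
  6 -> (1,2)
  7 -> (1,3)
  8 -> (2,0)
  9 -> (2,1)
  10 -> (2,2)
  11 -> (2,3)
distinct pairs in image: 12 / 12 needed
  → bijection onto A×B; projections well-typed.

Answer: VALID PRODUCT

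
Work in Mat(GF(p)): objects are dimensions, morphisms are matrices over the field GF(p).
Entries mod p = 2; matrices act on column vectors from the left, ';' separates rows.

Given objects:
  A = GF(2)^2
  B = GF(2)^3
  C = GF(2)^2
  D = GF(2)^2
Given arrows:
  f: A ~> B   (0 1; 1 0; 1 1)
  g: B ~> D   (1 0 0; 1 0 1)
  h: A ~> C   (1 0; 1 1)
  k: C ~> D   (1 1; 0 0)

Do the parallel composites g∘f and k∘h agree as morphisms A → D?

Path 1 = f;g:
  e0=⟨1,0⟩ f~>⟨0,1,1⟩ g~>⟨0,1⟩
  e1=⟨0,1⟩ f~>⟨1,0,1⟩ g~>⟨1,0⟩
  result₁ = (0 1; 1 0)
Path 2 = h;k:
  e0=⟨1,0⟩ h~>⟨1,1⟩ k~>⟨0,0⟩
  e1=⟨0,1⟩ h~>⟨0,1⟩ k~>⟨1,0⟩
  result₂ = (0 1; 0 0)
Equal? NO — does not commute

Answer: DOES NOT COMMUTE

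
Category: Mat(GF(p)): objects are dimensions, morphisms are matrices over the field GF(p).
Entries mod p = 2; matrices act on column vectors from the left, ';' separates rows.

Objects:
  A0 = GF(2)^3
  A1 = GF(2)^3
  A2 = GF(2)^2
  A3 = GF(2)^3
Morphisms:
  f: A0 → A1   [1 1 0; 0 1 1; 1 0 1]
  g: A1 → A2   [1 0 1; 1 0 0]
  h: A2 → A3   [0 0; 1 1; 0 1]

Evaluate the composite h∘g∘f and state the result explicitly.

  e0=⟨1,0,0⟩ f→⟨1,0,1⟩ g→⟨0,1⟩ h→⟨0,1,1⟩
  e1=⟨0,1,0⟩ f→⟨1,1,0⟩ g→⟨1,1⟩ h→⟨0,0,1⟩
  e2=⟨0,0,1⟩ f→⟨0,1,1⟩ g→⟨1,0⟩ h→⟨0,1,0⟩
⟦path⟧: [0 0 0; 1 0 1; 1 1 0]

Answer: [0 0 0; 1 0 1; 1 1 0]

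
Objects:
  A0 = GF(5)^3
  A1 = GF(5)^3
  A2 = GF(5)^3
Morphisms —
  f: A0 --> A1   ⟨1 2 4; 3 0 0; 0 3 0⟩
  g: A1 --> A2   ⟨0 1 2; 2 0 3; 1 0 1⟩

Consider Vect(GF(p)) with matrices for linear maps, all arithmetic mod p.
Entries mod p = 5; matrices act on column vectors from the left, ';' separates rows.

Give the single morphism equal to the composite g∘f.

  e0=(1,0,0) f-->(1,3,0) g-->(3,2,1)
  e1=(0,1,0) f-->(2,0,3) g-->(1,3,0)
  e2=(0,0,1) f-->(4,0,0) g-->(0,3,4)
composite: ⟨3 1 0; 2 3 3; 1 0 4⟩

Answer: ⟨3 1 0; 2 3 3; 1 0 4⟩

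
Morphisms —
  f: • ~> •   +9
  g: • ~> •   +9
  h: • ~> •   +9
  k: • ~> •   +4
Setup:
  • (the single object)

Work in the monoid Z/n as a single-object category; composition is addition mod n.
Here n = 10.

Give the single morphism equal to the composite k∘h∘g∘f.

  0 +9≡9 +9≡8 +9≡7 +4≡1  (mod 10)
result: +1

Answer: +1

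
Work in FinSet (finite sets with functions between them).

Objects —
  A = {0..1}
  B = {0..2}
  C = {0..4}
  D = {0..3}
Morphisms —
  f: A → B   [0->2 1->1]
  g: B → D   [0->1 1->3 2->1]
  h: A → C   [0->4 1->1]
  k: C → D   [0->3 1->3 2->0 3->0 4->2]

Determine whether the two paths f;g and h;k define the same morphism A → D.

Answer: DOES NOT COMMUTE

Derivation:
1) trace f;g:
  0 f→2 g→1
  1 f→1 g→3
  ⟦path⟧₁ = [0->1 1->3]
2) trace h;k:
  0 h→4 k→2
  1 h→1 k→3
  ⟦path⟧₂ = [0->2 1->3]
Equal? differ; not commutative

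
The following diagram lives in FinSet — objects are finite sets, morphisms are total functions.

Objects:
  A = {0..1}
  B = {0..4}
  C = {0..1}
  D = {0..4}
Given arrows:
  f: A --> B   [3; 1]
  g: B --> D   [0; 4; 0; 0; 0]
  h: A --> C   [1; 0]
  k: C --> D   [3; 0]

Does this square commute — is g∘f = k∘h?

1) trace f;g:
  0 f-->3 g-->0
  1 f-->1 g-->4
  composite₁ = [0; 4]
2) trace h;k:
  0 h-->1 k-->0
  1 h-->0 k-->3
  composite₂ = [0; 3]
Equal? differ; not commutative

Answer: DOES NOT COMMUTE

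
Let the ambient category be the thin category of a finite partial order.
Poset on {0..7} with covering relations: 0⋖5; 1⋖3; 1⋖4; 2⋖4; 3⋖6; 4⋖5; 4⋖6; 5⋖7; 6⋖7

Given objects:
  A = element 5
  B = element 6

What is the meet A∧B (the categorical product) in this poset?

{x : x≤A ∧ x≤B} = {1,2,4}  (A=5, B=6)
  1 ≤ 4
  2 ≤ 4
  4 ≤ 4
glb = 4

Answer: A∧B = 4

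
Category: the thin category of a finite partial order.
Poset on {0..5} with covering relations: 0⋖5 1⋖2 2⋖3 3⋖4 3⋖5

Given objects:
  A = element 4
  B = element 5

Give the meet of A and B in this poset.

Answer: A∧B = 3

Derivation:
{x : x<=A ∧ x<=B} = {1,2,3}  (A=4, B=5)
  1 <= 3
  2 <= 3
  3 <= 3
glb = 3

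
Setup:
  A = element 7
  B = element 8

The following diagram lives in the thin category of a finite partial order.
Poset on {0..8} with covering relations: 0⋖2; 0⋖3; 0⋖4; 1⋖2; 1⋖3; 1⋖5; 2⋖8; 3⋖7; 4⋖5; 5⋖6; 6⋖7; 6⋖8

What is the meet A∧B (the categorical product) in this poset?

Lower bounds of A=7 and B=8: {0,1,4,5,6}
  0 ≤ 6
  1 ≤ 6
  4 ≤ 6
  5 ≤ 6
  6 ≤ 6
glb = 6

Answer: A∧B = 6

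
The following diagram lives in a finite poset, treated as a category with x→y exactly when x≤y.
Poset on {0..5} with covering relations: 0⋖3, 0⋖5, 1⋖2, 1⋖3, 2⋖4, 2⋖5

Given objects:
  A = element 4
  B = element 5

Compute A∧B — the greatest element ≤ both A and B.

Common predecessors of 4,5: {1,2}
  1 <= 2
  2 <= 2
glb = 2

Answer: A∧B = 2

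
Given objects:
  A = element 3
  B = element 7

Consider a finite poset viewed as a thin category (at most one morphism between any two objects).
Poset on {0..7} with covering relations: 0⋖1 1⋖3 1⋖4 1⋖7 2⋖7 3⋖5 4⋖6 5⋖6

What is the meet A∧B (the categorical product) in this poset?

Answer: A∧B = 1

Derivation:
{x : x≤A ∧ x≤B} = {0,1}  (A=3, B=7)
  0 ≤ 1
  1 ≤ 1
glb = 1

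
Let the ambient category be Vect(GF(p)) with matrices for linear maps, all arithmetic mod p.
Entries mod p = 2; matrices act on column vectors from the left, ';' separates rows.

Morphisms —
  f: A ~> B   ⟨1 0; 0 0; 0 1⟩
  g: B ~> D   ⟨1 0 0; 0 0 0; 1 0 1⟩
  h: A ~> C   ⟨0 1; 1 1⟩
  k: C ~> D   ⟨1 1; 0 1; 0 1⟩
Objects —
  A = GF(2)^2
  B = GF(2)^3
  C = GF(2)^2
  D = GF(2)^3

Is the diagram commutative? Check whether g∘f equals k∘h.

Path 1 = f;g:
  e0=[1,0] f~>[1,0,0] g~>[1,0,1]
  e1=[0,1] f~>[0,0,1] g~>[0,0,1]
  composite₁ = ⟨1 0; 0 0; 1 1⟩
Path 2 = h;k:
  e0=[1,0] h~>[0,1] k~>[1,1,1]
  e1=[0,1] h~>[1,1] k~>[0,1,1]
  composite₂ = ⟨1 0; 1 1; 1 1⟩
Equal? distinct morphisms ✗

Answer: DOES NOT COMMUTE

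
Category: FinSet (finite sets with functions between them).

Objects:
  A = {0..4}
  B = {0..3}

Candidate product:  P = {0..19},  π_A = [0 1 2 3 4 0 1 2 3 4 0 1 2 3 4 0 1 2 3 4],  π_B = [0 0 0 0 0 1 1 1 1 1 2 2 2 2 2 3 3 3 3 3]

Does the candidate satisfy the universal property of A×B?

Answer: VALID PRODUCT

Derivation:
|A|·|B| = 5·4 = 20;  |P| = 20
Check the pairing map k ↦ (π_A(k), π_B(k)):
  0 -> (0,0)
  1 -> (1,0)
  2 -> (2,0)
  3 -> (3,0)
  4 -> (4,0)
  5 -> (0,1)
  6 -> (1,1)
  7 -> (2,1)
  8 -> (3,1)
  9 -> (4,1)
  10 -> (0,2)
  11 -> (1,2)
  12 -> (2,2)
  13 -> (3,2)
  14 -> (4,2)
  15 -> (0,3)
  16 -> (1,3)
  17 -> (2,3)
  18 -> (3,3)
  19 -> (4,3)
distinct pairs in image: 20 / 20 needed
  → bijection onto A×B; projections well-typed.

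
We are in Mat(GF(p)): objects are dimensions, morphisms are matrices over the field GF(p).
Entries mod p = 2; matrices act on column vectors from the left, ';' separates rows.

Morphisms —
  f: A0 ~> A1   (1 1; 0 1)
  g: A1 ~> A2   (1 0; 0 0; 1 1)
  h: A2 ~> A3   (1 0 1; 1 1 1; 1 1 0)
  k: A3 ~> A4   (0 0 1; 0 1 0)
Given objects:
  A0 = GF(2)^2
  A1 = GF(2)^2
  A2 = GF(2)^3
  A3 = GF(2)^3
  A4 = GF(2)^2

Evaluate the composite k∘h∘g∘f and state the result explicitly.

Answer: (1 1; 0 1)

Trace:
  e0=⟨1,0⟩ f~>⟨1,0⟩ g~>⟨1,0,1⟩ h~>⟨0,0,1⟩ k~>⟨1,0⟩
  e1=⟨0,1⟩ f~>⟨1,1⟩ g~>⟨1,0,0⟩ h~>⟨1,1,1⟩ k~>⟨1,1⟩
composite: (1 1; 0 1)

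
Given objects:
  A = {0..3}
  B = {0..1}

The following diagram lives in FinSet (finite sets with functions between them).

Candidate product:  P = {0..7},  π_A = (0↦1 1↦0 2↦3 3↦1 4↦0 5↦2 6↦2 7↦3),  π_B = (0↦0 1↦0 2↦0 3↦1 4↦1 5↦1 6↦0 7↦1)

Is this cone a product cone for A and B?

|A|·|B| = 4·2 = 8;  |P| = 8
Check the pairing map k ↦ (π_A(k), π_B(k)):
  0 ↦ (1,0)
  1 ↦ (0,0)
  2 ↦ (3,0)
  3 ↦ (1,1)
  4 ↦ (0,1)
  5 ↦ (2,1)
  6 ↦ (2,0)
  7 ↦ (3,1)
distinct pairs in image: 8 / 8 needed
  → bijection onto A×B; projections well-typed.

Answer: VALID PRODUCT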